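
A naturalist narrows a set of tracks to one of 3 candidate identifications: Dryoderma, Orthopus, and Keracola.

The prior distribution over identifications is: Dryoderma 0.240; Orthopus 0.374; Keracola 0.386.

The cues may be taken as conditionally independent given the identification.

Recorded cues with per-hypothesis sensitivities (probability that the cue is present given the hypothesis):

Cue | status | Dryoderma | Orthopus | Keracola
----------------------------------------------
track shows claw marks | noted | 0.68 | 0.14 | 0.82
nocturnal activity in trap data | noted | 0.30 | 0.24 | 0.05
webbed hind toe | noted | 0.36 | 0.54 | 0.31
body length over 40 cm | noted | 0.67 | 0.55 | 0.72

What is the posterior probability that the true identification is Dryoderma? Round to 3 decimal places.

0.619

Multiply each prior by the joint likelihood of the cue pattern:
  Dryoderma: 0.240 × 0.68 × 0.30 × 0.36 × 0.67 = 0.011809
  Orthopus: 0.374 × 0.14 × 0.24 × 0.54 × 0.55 = 0.0037322
  Keracola: 0.386 × 0.82 × 0.05 × 0.31 × 0.72 = 0.0035324
Marginal likelihood of the evidence = 0.019074.
P(Dryoderma | evidence) = 0.011809 / 0.019074 ≈ 0.619.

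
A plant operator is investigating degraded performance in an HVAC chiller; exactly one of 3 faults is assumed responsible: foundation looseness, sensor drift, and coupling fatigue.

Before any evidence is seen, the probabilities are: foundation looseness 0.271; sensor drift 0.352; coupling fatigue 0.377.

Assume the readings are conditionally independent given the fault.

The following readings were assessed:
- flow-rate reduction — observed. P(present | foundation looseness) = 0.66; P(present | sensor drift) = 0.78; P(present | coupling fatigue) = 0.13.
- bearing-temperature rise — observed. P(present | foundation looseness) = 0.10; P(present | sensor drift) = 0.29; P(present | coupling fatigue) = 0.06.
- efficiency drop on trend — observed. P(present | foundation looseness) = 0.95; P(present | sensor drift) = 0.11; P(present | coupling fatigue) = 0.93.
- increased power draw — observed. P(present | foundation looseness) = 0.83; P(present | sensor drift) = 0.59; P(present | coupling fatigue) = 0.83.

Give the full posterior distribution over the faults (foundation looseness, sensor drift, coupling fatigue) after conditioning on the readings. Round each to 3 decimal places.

For each hypothesis, the unnormalized posterior weight is prior × product of the reading likelihoods:
  foundation looseness: 0.271 × 0.66 × 0.10 × 0.95 × 0.83 = 0.014103
  sensor drift: 0.352 × 0.78 × 0.29 × 0.11 × 0.59 = 0.0051675
  coupling fatigue: 0.377 × 0.13 × 0.06 × 0.93 × 0.83 = 0.0022698
The unnormalized weights sum to 0.02154.
P(foundation looseness | evidence) = 0.014103 / 0.02154 ≈ 0.655
P(sensor drift | evidence) = 0.0051675 / 0.02154 ≈ 0.240
P(coupling fatigue | evidence) = 0.0022698 / 0.02154 ≈ 0.105

0.655, 0.240, 0.105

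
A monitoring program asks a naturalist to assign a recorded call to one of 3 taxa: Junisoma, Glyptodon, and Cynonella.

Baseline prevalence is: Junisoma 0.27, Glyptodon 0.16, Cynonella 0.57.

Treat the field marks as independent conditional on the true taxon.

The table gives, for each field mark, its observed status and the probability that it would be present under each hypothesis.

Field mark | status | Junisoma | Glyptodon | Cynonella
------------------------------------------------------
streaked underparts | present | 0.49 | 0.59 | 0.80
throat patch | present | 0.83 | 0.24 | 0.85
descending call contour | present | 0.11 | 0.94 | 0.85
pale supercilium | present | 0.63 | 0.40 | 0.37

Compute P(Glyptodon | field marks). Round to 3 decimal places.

By Bayes' rule with conditional independence, the unnormalized weight for each hypothesis is prior × ∏ likelihoods:
  Junisoma: 0.27 × 0.49 × 0.83 × 0.11 × 0.63 = 0.0076098
  Glyptodon: 0.16 × 0.59 × 0.24 × 0.94 × 0.40 = 0.0085187
  Cynonella: 0.57 × 0.80 × 0.85 × 0.85 × 0.37 = 0.1219
The unnormalized weights sum to 0.13803.
P(Glyptodon | evidence) = 0.0085187 / 0.13803 ≈ 0.062.

0.062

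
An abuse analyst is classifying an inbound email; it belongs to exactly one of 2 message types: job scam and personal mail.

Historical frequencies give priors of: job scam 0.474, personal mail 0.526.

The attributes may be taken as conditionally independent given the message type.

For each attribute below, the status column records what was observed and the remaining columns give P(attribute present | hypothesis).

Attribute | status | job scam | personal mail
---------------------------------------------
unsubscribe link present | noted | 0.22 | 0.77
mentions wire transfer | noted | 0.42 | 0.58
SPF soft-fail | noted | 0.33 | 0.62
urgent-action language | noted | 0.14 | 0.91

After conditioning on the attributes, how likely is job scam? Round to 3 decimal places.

0.015

Multiply each prior by the joint likelihood of the attribute pattern:
  job scam: 0.474 × 0.22 × 0.42 × 0.33 × 0.14 = 0.0020234
  personal mail: 0.526 × 0.77 × 0.58 × 0.62 × 0.91 = 0.13254
Marginal likelihood of the evidence = 0.13456.
P(job scam | evidence) = 0.0020234 / 0.13456 ≈ 0.015.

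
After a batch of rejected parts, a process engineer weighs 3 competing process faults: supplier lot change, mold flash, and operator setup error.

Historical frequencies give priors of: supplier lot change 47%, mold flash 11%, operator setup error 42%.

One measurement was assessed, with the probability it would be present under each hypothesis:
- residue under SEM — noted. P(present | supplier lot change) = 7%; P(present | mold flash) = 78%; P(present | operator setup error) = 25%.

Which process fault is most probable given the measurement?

operator setup error

For each hypothesis, the unnormalized posterior weight is prior × likelihood:
  supplier lot change: 0.47 × 0.07 = 0.0329
  mold flash: 0.11 × 0.78 = 0.0858
  operator setup error: 0.42 × 0.25 = 0.105
Normalizing constant Z = 0.0329 + 0.0858 + 0.105 = 0.2237.
P(supplier lot change | evidence) ≈ 0.0329 / 0.2237 ≈ 0.147
P(mold flash | evidence) ≈ 0.0858 / 0.2237 ≈ 0.384
P(operator setup error | evidence) ≈ 0.105 / 0.2237 ≈ 0.469
The largest is 0.469, so operator setup error is most probable.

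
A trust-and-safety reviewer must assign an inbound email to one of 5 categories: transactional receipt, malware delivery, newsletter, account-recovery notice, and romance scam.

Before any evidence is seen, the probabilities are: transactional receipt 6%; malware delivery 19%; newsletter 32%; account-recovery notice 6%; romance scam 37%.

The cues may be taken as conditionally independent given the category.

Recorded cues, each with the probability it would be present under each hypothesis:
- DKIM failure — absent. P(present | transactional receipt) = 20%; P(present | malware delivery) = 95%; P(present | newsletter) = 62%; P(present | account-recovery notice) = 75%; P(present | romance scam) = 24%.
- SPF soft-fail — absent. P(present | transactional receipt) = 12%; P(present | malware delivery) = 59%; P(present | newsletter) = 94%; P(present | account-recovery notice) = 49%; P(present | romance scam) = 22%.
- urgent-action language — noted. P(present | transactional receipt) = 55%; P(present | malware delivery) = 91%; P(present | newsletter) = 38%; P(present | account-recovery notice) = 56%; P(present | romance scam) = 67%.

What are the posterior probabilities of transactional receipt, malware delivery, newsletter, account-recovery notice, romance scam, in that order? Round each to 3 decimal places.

0.129, 0.020, 0.015, 0.024, 0.813

Multiply each prior by the joint likelihood of the cue pattern (using 1 − P(present | H) for each absent cue):
  transactional receipt: 0.06 × (1 − 0.20) × (1 − 0.12) × 0.55 = 0.023232
  malware delivery: 0.19 × (1 − 0.95) × (1 − 0.59) × 0.91 = 0.0035445
  newsletter: 0.32 × (1 − 0.62) × (1 − 0.94) × 0.38 = 0.0027725
  account-recovery notice: 0.06 × (1 − 0.75) × (1 − 0.49) × 0.56 = 0.004284
  romance scam: 0.37 × (1 − 0.24) × (1 − 0.22) × 0.67 = 0.14696
The unnormalized weights sum to 0.18079.
P(transactional receipt | evidence) = 0.023232 / 0.18079 ≈ 0.129
P(malware delivery | evidence) = 0.0035445 / 0.18079 ≈ 0.020
P(newsletter | evidence) = 0.0027725 / 0.18079 ≈ 0.015
P(account-recovery notice | evidence) = 0.004284 / 0.18079 ≈ 0.024
P(romance scam | evidence) = 0.14696 / 0.18079 ≈ 0.813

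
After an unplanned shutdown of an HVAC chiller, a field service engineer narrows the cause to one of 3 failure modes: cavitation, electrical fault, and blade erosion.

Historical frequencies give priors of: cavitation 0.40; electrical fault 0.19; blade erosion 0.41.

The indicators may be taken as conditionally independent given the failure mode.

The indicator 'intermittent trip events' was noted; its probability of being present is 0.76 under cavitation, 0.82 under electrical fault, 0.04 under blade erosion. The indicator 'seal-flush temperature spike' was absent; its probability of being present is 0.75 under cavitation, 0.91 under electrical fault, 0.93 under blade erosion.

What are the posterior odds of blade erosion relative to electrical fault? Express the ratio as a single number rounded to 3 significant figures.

Unnormalized posterior weight (prior times the indicator likelihoods) for each of the two hypotheses (using 1 − P(present | H) for each absent indicator):
  blade erosion: 0.41 × 0.04 × (1 − 0.93) = 0.001148
  electrical fault: 0.19 × 0.82 × (1 − 0.91) = 0.014022
Odds(blade erosion : electrical fault) = 0.001148 / 0.014022 ≈ 0.0819.

0.0819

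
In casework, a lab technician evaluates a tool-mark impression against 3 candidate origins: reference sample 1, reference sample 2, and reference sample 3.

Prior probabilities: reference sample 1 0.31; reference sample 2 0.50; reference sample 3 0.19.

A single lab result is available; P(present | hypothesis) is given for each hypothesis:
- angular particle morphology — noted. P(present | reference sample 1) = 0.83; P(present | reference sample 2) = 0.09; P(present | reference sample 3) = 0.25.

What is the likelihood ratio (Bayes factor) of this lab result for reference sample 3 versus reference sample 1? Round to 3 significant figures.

0.301

Likelihood of this lab result under each hypothesis:
  reference sample 3: 0.25
  reference sample 1: 0.83
Bayes factor = 0.25 / 0.83 ≈ 0.301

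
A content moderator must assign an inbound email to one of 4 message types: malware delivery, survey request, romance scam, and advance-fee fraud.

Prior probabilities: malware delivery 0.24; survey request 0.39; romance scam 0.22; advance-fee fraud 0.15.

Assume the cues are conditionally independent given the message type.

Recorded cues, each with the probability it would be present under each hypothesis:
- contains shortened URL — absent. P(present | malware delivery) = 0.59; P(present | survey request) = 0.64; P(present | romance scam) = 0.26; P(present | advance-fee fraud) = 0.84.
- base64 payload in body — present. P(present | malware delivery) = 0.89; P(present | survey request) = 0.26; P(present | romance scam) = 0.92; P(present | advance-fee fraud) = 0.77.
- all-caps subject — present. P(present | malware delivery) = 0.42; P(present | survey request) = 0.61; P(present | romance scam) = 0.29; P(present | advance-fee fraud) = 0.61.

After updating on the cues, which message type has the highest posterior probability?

romance scam

For each hypothesis, the unnormalized posterior weight is prior × product of the cue likelihoods (using 1 − P(present | H) for each absent cue):
  malware delivery: 0.24 × (1 − 0.59) × 0.89 × 0.42 = 0.036782
  survey request: 0.39 × (1 − 0.64) × 0.26 × 0.61 = 0.022267
  romance scam: 0.22 × (1 − 0.26) × 0.92 × 0.29 = 0.043435
  advance-fee fraud: 0.15 × (1 − 0.84) × 0.77 × 0.61 = 0.011273
Marginal likelihood of the evidence = 0.11376.
P(malware delivery | evidence) ≈ 0.036782 / 0.11376 ≈ 0.323
P(survey request | evidence) ≈ 0.022267 / 0.11376 ≈ 0.196
P(romance scam | evidence) ≈ 0.043435 / 0.11376 ≈ 0.382
P(advance-fee fraud | evidence) ≈ 0.011273 / 0.11376 ≈ 0.099
The largest is 0.382, so romance scam is most probable.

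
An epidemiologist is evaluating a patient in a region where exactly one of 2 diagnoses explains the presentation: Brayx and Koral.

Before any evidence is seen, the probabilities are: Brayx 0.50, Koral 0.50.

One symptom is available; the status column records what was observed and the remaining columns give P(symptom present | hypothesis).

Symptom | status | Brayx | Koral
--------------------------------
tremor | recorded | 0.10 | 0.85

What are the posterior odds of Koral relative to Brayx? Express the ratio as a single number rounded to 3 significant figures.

The normalizing constant cancels in an odds ratio, so compute prior × likelihood for the two hypotheses only:
  Koral: 0.50 × 0.85 = 0.425
  Brayx: 0.50 × 0.10 = 0.05
Odds(Koral : Brayx) = 0.425 / 0.05 ≈ 8.50.

8.50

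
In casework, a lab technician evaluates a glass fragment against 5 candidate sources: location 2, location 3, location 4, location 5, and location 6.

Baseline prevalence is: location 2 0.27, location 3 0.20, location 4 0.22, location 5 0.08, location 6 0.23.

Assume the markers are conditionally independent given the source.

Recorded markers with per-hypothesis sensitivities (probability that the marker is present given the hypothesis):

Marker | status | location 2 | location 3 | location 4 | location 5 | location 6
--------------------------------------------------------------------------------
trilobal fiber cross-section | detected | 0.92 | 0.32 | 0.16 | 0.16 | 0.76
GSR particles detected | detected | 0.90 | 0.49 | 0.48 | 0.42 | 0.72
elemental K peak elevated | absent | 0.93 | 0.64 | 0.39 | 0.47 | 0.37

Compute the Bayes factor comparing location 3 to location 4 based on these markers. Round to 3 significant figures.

Take the product of per-marker likelihoods under each hypothesis (using 1 − P(present | H) for each absent marker), then divide.
  location 3: 0.32 × 0.49 × (1 − 0.64) = 0.056448
  location 4: 0.16 × 0.48 × (1 − 0.39) = 0.046848
Bayes factor = 0.056448 / 0.046848 ≈ 1.20

1.20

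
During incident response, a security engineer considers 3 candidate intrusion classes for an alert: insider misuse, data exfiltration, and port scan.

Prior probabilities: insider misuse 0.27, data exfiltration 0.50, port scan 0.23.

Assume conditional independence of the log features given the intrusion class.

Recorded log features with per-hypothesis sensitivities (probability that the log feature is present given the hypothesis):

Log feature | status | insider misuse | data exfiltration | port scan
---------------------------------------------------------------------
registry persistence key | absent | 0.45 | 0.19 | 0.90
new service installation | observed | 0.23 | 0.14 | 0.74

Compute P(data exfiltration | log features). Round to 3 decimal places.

0.526

Multiply each prior by the joint likelihood of the log feature pattern (using 1 − P(present | H) for each absent log feature):
  insider misuse: 0.27 × (1 − 0.45) × 0.23 = 0.034155
  data exfiltration: 0.50 × (1 − 0.19) × 0.14 = 0.0567
  port scan: 0.23 × (1 − 0.90) × 0.74 = 0.01702
The unnormalized weights sum to 0.10788.
P(data exfiltration | evidence) = 0.0567 / 0.10788 ≈ 0.526.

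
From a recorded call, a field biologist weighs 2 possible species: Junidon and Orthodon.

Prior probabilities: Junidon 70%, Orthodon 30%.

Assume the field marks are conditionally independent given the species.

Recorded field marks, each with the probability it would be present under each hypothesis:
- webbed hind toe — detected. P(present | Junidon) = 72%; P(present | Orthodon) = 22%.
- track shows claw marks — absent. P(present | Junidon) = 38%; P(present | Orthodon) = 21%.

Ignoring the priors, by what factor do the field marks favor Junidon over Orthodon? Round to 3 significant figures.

Joint likelihood of the field mark pattern under each hypothesis (using 1 − P(present | H) for each absent field mark):
  Junidon: 0.72 × (1 − 0.38) = 0.4464
  Orthodon: 0.22 × (1 − 0.21) = 0.1738
Bayes factor = 0.4464 / 0.1738 ≈ 2.57

2.57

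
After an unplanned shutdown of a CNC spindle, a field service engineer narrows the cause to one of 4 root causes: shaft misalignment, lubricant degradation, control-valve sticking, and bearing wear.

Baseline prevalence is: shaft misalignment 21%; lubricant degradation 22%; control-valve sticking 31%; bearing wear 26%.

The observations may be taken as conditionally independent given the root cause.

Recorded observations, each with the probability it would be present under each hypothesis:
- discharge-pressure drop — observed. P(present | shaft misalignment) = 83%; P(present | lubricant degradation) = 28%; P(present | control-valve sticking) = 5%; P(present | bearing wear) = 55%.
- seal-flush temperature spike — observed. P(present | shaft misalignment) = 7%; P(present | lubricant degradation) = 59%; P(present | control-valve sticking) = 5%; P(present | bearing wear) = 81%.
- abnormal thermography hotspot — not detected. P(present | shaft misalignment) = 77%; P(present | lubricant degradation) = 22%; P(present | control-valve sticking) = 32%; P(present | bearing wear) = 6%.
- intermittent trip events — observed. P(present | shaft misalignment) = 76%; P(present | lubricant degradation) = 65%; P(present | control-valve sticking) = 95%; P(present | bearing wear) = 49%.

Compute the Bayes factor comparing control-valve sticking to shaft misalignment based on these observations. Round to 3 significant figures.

0.159

The Bayes factor is the ratio of the joint likelihoods of the evidence pattern under the two hypotheses (using 1 − P(present | H) for each absent observation).
  control-valve sticking: 0.05 × 0.05 × (1 − 0.32) × 0.95 = 0.001615
  shaft misalignment: 0.83 × 0.07 × (1 − 0.77) × 0.76 = 0.010156
Bayes factor = 0.001615 / 0.010156 ≈ 0.159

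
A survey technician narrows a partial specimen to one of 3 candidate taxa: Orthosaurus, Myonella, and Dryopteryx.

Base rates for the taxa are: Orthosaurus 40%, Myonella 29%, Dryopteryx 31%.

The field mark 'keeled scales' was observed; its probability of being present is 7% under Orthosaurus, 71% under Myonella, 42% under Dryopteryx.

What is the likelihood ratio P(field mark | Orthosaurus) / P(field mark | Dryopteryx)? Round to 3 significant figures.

The Bayes factor is the ratio of the two likelihoods.
  Orthosaurus: 0.07
  Dryopteryx: 0.42
Bayes factor = 0.07 / 0.42 ≈ 0.167

0.167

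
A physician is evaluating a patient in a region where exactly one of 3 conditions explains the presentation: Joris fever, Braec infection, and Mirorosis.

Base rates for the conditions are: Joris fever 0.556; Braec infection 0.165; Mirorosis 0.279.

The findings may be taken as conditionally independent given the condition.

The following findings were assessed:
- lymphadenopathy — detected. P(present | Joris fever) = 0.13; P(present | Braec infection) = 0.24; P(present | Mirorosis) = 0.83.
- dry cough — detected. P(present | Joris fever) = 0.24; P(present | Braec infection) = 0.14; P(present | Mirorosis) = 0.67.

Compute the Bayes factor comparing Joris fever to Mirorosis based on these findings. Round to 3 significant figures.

0.0561

Joint likelihood of the evidence pattern under each hypothesis:
  Joris fever: 0.13 × 0.24 = 0.0312
  Mirorosis: 0.83 × 0.67 = 0.5561
Bayes factor = 0.0312 / 0.5561 ≈ 0.0561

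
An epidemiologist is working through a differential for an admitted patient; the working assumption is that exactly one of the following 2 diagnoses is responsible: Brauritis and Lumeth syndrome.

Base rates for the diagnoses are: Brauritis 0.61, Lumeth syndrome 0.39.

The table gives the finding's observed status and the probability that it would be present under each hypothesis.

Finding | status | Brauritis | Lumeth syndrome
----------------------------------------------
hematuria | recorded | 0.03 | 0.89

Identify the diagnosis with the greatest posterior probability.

By Bayes' rule, the unnormalized weight for each hypothesis is prior × likelihood:
  Brauritis: 0.61 × 0.03 = 0.0183
  Lumeth syndrome: 0.39 × 0.89 = 0.3471
The unnormalized weights sum to 0.3654.
P(Brauritis | evidence) ≈ 0.0183 / 0.3654 ≈ 0.050
P(Lumeth syndrome | evidence) ≈ 0.3471 / 0.3654 ≈ 0.950
The largest is 0.950, so Lumeth syndrome is most probable.

Lumeth syndrome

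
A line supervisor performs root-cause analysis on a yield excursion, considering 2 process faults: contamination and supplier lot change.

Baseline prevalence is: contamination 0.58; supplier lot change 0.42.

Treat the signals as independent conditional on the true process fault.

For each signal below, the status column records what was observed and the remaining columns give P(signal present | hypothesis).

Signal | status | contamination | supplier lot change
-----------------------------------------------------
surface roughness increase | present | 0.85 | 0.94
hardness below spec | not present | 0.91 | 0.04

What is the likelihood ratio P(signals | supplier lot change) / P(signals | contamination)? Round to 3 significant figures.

The Bayes factor is the ratio of the joint likelihoods of the signal pattern under the two hypotheses (using 1 − P(present | H) for each absent signal).
  supplier lot change: 0.94 × (1 − 0.04) = 0.9024
  contamination: 0.85 × (1 − 0.91) = 0.0765
Bayes factor = 0.9024 / 0.0765 ≈ 11.8

11.8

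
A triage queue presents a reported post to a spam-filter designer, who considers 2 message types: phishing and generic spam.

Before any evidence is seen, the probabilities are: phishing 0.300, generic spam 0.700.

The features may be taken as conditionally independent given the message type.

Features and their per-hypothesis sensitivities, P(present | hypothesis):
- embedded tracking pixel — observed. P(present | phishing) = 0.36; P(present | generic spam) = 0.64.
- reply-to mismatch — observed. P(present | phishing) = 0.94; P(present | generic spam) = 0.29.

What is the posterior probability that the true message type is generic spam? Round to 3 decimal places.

0.561

For each hypothesis, the unnormalized posterior weight is prior × product of the feature likelihoods:
  phishing: 0.300 × 0.36 × 0.94 = 0.10152
  generic spam: 0.700 × 0.64 × 0.29 = 0.12992
The unnormalized weights sum to 0.23144.
P(generic spam | evidence) = 0.12992 / 0.23144 ≈ 0.561.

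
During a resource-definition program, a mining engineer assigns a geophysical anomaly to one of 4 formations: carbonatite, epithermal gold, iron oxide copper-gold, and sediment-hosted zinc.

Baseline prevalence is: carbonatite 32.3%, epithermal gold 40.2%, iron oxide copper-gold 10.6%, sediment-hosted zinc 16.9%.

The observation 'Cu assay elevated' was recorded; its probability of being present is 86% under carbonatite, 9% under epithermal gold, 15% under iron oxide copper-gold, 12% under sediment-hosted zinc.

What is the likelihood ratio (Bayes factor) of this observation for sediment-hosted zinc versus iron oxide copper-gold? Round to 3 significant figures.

0.800

The Bayes factor is the ratio of the two likelihoods.
  sediment-hosted zinc: 0.12
  iron oxide copper-gold: 0.15
Bayes factor = 0.12 / 0.15 ≈ 0.800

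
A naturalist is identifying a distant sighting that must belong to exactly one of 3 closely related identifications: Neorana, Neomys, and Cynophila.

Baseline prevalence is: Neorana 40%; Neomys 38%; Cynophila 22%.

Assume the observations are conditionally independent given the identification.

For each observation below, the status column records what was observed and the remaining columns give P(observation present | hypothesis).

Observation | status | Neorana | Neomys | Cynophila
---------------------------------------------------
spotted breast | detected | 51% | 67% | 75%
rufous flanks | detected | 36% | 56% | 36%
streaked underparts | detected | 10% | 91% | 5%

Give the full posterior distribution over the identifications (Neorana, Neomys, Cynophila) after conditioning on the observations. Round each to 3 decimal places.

For each hypothesis, the unnormalized posterior weight is prior × product of the observation likelihoods:
  Neorana: 0.40 × 0.51 × 0.36 × 0.10 = 0.007344
  Neomys: 0.38 × 0.67 × 0.56 × 0.91 = 0.12974
  Cynophila: 0.22 × 0.75 × 0.36 × 0.05 = 0.00297
Marginal likelihood of the evidence = 0.14006.
P(Neorana | evidence) = 0.007344 / 0.14006 ≈ 0.052
P(Neomys | evidence) = 0.12974 / 0.14006 ≈ 0.926
P(Cynophila | evidence) = 0.00297 / 0.14006 ≈ 0.021

0.052, 0.926, 0.021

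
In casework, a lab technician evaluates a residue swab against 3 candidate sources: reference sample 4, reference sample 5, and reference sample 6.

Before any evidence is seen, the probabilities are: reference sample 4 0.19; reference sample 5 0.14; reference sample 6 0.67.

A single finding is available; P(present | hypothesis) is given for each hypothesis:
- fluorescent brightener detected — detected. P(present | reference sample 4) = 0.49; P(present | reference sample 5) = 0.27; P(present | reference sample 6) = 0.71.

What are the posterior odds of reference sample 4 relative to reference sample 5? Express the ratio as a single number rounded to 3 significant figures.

2.46

The normalizing constant cancels in an odds ratio, so compute prior × likelihood for the two hypotheses only:
  reference sample 4: 0.19 × 0.49 = 0.0931
  reference sample 5: 0.14 × 0.27 = 0.0378
Posterior odds = 0.0931 / 0.0378 ≈ 2.46.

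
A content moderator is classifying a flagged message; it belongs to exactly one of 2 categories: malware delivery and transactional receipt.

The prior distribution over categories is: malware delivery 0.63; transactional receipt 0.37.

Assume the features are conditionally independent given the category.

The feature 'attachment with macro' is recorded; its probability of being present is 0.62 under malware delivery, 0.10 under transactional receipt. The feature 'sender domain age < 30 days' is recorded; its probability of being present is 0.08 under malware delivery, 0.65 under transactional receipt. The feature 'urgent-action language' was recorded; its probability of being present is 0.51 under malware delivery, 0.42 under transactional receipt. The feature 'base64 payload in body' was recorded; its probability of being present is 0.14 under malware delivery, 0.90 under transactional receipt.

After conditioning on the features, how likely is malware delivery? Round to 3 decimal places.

By Bayes' rule with conditional independence, the unnormalized weight for each hypothesis is prior × ∏ likelihoods:
  malware delivery: 0.63 × 0.62 × 0.08 × 0.51 × 0.14 = 0.0022311
  transactional receipt: 0.37 × 0.10 × 0.65 × 0.42 × 0.90 = 0.0090909
Normalizing constant Z = 0.0022311 + 0.0090909 = 0.011322.
P(malware delivery | evidence) = 0.0022311 / 0.011322 ≈ 0.197.

0.197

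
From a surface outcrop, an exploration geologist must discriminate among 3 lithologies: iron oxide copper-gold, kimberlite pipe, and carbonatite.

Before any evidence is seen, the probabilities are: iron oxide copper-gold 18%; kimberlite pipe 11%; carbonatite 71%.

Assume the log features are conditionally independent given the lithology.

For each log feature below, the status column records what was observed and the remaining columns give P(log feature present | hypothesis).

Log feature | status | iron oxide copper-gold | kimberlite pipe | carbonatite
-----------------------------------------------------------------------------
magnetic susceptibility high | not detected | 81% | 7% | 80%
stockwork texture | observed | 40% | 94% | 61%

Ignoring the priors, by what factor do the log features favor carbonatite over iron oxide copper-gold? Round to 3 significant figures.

The Bayes factor is the ratio of the joint likelihoods of the log feature pattern under the two hypotheses (using 1 − P(present | H) for each absent log feature).
  carbonatite: (1 − 0.80) × 0.61 = 0.122
  iron oxide copper-gold: (1 − 0.81) × 0.40 = 0.076
Bayes factor = 0.122 / 0.076 ≈ 1.61

1.61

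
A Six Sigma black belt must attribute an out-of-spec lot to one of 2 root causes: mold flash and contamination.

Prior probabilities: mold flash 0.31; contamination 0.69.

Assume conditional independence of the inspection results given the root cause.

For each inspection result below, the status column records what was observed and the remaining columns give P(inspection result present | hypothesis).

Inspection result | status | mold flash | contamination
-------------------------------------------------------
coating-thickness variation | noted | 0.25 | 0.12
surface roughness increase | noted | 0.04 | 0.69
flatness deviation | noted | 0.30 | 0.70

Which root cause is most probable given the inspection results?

For each hypothesis, the unnormalized posterior weight is prior × product of the inspection result likelihoods:
  mold flash: 0.31 × 0.25 × 0.04 × 0.30 = 0.00093
  contamination: 0.69 × 0.12 × 0.69 × 0.70 = 0.039992
Marginal likelihood of the evidence = 0.040922.
P(mold flash | evidence) ≈ 0.00093 / 0.040922 ≈ 0.023
P(contamination | evidence) ≈ 0.039992 / 0.040922 ≈ 0.977
The largest is 0.977, so contamination is most probable.

contamination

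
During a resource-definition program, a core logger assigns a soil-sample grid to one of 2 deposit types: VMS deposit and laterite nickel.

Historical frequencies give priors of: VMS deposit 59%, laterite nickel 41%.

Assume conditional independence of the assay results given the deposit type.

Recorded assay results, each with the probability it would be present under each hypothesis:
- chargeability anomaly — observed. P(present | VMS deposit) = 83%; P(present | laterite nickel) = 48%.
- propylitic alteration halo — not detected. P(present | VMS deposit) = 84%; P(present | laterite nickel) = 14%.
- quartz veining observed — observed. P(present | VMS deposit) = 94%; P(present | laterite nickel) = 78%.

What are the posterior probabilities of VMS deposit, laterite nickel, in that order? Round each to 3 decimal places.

0.358, 0.642

Multiply each prior by the joint likelihood of the assay result pattern (using 1 − P(present | H) for each absent assay result):
  VMS deposit: 0.59 × 0.83 × (1 − 0.84) × 0.94 = 0.073651
  laterite nickel: 0.41 × 0.48 × (1 − 0.14) × 0.78 = 0.13201
The unnormalized weights sum to 0.20566.
P(VMS deposit | evidence) = 0.073651 / 0.20566 ≈ 0.358
P(laterite nickel | evidence) = 0.13201 / 0.20566 ≈ 0.642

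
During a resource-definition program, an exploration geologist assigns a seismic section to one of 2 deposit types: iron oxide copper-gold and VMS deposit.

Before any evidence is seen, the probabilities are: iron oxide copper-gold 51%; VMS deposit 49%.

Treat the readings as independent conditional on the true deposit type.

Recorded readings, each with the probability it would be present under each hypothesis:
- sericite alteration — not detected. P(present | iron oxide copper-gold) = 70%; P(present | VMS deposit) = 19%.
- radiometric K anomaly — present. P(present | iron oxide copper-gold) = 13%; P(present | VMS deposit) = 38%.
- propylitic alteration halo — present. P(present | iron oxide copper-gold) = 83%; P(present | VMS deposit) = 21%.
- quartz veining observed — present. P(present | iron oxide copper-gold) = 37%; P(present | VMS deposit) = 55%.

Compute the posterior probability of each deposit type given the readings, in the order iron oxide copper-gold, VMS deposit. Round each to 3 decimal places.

0.260, 0.740

For each hypothesis, the unnormalized posterior weight is prior × product of the reading likelihoods (using 1 − P(present | H) for each absent reading):
  iron oxide copper-gold: 0.51 × (1 − 0.70) × 0.13 × 0.83 × 0.37 = 0.0061082
  VMS deposit: 0.49 × (1 − 0.19) × 0.38 × 0.21 × 0.55 = 0.01742
The unnormalized weights sum to 0.023528.
P(iron oxide copper-gold | evidence) = 0.0061082 / 0.023528 ≈ 0.260
P(VMS deposit | evidence) = 0.01742 / 0.023528 ≈ 0.740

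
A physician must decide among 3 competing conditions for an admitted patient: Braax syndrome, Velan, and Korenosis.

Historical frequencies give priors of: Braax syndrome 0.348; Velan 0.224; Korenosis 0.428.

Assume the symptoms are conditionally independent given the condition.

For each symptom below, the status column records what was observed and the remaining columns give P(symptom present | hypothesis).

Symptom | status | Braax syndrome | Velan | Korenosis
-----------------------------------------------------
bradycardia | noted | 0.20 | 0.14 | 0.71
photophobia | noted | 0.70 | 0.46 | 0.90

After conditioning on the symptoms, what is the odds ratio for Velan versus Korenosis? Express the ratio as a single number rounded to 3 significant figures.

Posterior odds equal prior odds times the likelihood ratio; only the two competing hypotheses matter.
  Velan: 0.224 × 0.14 × 0.46 = 0.014426
  Korenosis: 0.428 × 0.71 × 0.90 = 0.27349
Odds(Velan : Korenosis) = 0.014426 / 0.27349 ≈ 0.0527.

0.0527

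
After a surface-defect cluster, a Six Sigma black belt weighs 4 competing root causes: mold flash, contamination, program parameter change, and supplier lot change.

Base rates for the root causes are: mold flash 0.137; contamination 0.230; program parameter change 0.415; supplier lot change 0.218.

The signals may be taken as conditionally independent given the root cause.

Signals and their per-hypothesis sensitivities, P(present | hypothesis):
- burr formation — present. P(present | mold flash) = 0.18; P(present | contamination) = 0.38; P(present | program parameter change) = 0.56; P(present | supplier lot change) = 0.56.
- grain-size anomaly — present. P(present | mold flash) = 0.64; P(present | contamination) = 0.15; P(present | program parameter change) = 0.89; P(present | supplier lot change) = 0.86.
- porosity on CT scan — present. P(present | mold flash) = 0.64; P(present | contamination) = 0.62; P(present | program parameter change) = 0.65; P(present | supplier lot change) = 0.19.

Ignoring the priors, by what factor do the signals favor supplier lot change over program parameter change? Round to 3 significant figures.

0.282

The Bayes factor is the ratio of the joint likelihoods of the signal pattern under the two hypotheses.
  supplier lot change: 0.56 × 0.86 × 0.19 = 0.091504
  program parameter change: 0.56 × 0.89 × 0.65 = 0.32396
Bayes factor = 0.091504 / 0.32396 ≈ 0.282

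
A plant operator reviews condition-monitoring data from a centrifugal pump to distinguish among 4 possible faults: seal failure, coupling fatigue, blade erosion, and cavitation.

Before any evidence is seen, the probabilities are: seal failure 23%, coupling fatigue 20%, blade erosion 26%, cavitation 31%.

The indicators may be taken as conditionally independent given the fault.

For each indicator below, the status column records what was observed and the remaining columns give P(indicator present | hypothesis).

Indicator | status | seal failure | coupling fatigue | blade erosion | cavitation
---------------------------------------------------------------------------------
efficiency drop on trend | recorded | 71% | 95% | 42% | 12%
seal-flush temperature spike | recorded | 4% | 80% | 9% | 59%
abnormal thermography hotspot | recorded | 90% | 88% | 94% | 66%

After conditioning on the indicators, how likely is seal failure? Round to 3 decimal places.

0.036

Multiply each prior by the joint likelihood of the indicator pattern:
  seal failure: 0.23 × 0.71 × 0.04 × 0.90 = 0.0058788
  coupling fatigue: 0.20 × 0.95 × 0.80 × 0.88 = 0.13376
  blade erosion: 0.26 × 0.42 × 0.09 × 0.94 = 0.0092383
  cavitation: 0.31 × 0.12 × 0.59 × 0.66 = 0.014486
Normalizing constant Z = 0.0058788 + 0.13376 + 0.0092383 + 0.014486 = 0.16336.
P(seal failure | evidence) = 0.0058788 / 0.16336 ≈ 0.036.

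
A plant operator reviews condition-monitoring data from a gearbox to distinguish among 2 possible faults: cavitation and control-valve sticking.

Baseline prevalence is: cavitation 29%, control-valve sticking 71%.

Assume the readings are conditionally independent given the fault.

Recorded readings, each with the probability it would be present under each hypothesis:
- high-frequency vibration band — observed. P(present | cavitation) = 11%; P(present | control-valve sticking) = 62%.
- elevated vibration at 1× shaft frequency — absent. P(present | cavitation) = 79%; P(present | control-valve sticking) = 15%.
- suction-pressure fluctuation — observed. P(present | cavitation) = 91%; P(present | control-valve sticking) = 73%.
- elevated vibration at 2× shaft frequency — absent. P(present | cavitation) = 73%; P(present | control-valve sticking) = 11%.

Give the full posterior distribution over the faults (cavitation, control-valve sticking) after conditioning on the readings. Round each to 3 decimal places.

For each hypothesis, the unnormalized posterior weight is prior × product of the reading likelihoods (using 1 − P(present | H) for each absent reading):
  cavitation: 0.29 × 0.11 × (1 − 0.79) × 0.91 × (1 − 0.73) = 0.0016459
  control-valve sticking: 0.71 × 0.62 × (1 − 0.15) × 0.73 × (1 − 0.11) = 0.2431
The unnormalized weights sum to 0.24474.
P(cavitation | evidence) = 0.0016459 / 0.24474 ≈ 0.007
P(control-valve sticking | evidence) = 0.2431 / 0.24474 ≈ 0.993

0.007, 0.993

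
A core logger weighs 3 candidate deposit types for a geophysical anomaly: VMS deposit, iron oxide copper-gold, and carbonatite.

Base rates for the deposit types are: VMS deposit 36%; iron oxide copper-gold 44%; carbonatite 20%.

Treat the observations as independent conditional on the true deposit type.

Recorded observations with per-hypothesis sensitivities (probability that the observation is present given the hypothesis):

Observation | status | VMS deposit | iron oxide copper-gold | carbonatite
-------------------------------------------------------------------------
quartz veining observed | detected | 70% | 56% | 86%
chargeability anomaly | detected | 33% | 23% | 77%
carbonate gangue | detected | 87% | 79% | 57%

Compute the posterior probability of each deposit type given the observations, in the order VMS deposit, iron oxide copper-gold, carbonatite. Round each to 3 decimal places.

By Bayes' rule with conditional independence, the unnormalized weight for each hypothesis is prior × ∏ likelihoods:
  VMS deposit: 0.36 × 0.70 × 0.33 × 0.87 = 0.072349
  iron oxide copper-gold: 0.44 × 0.56 × 0.23 × 0.79 = 0.044771
  carbonatite: 0.20 × 0.86 × 0.77 × 0.57 = 0.075491
The unnormalized weights sum to 0.19261.
P(VMS deposit | evidence) = 0.072349 / 0.19261 ≈ 0.376
P(iron oxide copper-gold | evidence) = 0.044771 / 0.19261 ≈ 0.232
P(carbonatite | evidence) = 0.075491 / 0.19261 ≈ 0.392

0.376, 0.232, 0.392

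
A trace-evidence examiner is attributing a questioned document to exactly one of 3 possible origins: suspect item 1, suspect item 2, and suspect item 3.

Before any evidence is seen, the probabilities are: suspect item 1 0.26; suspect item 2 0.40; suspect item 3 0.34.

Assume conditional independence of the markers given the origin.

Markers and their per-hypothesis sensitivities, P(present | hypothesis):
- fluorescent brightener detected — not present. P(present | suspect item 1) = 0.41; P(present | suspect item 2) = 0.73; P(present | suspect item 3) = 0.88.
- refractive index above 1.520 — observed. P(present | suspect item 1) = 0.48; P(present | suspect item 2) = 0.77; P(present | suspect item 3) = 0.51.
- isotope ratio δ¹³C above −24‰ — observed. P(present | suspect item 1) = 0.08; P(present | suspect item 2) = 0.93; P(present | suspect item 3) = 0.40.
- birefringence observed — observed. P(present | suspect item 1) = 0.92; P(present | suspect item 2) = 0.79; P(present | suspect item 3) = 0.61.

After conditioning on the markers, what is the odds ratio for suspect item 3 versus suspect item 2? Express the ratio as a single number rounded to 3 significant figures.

0.0831

Posterior odds equal prior odds times the likelihood ratio; only the two competing hypotheses matter (using 1 − P(present | H) for each absent marker).
  suspect item 3: 0.34 × (1 − 0.88) × 0.51 × 0.40 × 0.61 = 0.0050772
  suspect item 2: 0.40 × (1 − 0.73) × 0.77 × 0.93 × 0.79 = 0.061098
Posterior odds = 0.0050772 / 0.061098 ≈ 0.0831.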